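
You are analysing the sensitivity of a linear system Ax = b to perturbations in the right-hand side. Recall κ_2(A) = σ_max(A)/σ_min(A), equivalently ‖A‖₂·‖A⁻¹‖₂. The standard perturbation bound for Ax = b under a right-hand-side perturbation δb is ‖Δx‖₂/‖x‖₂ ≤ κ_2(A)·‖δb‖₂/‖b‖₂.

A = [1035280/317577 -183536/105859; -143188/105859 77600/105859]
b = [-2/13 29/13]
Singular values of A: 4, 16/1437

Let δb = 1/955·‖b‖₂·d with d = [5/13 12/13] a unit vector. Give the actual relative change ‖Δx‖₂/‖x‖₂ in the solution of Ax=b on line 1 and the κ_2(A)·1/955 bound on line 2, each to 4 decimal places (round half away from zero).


from the listed singular values, σ₁ = 4, σ_n = 16/1437
κ_2(A) = 4 / (16/1437) = 359.2500
κ_2(A)·‖δb‖/‖b‖ = 0.3762
solve Ax = b  →  x = [84.3088 158.6103]
‖b‖ = 2.2361, ‖x‖ = 179.6252
δb = ε·‖b‖·d = [0.0009 0.0022]; solving A·Δx = δb gives ‖Δx‖ = 0.2103
relative error = 0.0012
realised/bound (from unrounded values) ≈ 0.0031

0.0012
0.3762


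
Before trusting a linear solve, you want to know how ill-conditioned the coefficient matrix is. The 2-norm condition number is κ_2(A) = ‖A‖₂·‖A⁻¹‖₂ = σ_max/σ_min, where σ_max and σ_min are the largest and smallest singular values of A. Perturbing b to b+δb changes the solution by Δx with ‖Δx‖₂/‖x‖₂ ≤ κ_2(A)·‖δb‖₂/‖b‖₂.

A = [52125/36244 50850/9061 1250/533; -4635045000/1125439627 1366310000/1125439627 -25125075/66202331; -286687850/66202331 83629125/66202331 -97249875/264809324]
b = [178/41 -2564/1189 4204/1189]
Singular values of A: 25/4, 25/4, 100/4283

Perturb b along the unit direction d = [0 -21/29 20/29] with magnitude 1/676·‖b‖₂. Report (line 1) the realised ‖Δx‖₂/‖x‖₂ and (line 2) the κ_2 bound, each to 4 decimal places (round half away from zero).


σ_max = 25/4, σ_min = 100/4283
κ_2(A) = (25/4) / (100/4283) = 267.6875
κ_2(A)·‖δb‖/‖b‖ = 0.3960
solve Ax = b  →  x = [-31.0125 -57.4684 158.3877]
2-norm of b is 6.0000; of x, 171.3215
with δb = [0.0000 -0.0064 0.0061], A·Δx = δb → ‖Δx‖ = 0.3801
relative error = 0.0022
realised/bound (from unrounded values) ≈ 0.0056

0.0022
0.3960


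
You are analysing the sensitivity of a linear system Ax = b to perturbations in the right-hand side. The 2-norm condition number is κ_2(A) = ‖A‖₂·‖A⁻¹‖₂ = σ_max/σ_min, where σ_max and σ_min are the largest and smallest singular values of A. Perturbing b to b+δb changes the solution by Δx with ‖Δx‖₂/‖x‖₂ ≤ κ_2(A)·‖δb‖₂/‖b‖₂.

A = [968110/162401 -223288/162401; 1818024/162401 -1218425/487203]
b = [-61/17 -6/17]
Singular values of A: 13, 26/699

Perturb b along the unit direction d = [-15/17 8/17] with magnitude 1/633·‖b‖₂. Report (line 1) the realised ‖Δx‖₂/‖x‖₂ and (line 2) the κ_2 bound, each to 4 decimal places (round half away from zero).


0.0019
0.5521

σ_max = 13, σ_min = 26/699
condition number: 13 ÷ (26/699) = 349.5000
worst-case relative error ≤ 349.5000 × 1/633 = 0.5521
solve Ax = b  →  x = [17.5544 78.7205]
‖b‖₂ = 3.6056 and ‖x‖₂ = 80.6540
re-solving with b+δb shifts x by Δx of norm 0.1531
realised ‖Δx‖/‖x‖ = 0.0019
realised/bound (from unrounded values) ≈ 0.0034


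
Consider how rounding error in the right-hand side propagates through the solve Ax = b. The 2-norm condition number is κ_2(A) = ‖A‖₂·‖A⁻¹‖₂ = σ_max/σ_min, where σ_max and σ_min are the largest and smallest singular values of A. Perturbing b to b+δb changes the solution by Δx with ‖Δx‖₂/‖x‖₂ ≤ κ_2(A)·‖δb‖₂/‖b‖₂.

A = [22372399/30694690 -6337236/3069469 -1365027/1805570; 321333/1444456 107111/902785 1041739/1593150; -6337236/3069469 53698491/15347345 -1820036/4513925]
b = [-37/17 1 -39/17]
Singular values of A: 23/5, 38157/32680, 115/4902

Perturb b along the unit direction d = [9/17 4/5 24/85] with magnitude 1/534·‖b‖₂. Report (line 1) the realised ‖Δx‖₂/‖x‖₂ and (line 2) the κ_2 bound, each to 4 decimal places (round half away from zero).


from the listed singular values, σ₁ = 23/5, σ_n = 115/4902
condition number: (23/5) ÷ (115/4902) = 196.0800
bound on ‖Δx‖/‖x‖: κ·ε = 196.0800·1/534 = 0.3672
solve Ax = b  →  x = [35.6923 18.7895 -14.0229]
‖b‖ = 3.3166, ‖x‖ = 42.7040
with δb = [0.0033 0.0050 0.0018], A·Δx = δb → ‖Δx‖ = 0.2647
relative error = 0.0062
tightness: 0.0062 against a bound of 0.3672 (unrounded ratio ≈ 0.0169)

0.0062
0.3672


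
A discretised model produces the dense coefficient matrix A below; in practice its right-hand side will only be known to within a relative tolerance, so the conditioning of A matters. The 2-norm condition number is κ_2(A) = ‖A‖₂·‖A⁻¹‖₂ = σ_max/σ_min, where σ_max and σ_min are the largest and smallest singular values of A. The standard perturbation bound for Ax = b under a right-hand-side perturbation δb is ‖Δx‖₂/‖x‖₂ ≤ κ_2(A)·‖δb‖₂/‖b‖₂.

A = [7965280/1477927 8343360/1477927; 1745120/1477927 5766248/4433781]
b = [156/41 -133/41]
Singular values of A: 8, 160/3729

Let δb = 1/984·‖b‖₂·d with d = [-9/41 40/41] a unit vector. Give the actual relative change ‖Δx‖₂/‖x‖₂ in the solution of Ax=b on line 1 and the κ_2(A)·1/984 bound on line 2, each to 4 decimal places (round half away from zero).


0.0013
0.1895

σ_max = 8, σ_min = 160/3729
condition number: 8 ÷ (160/3729) = 186.4500
worst-case relative error ≤ 186.4500 × 1/984 = 0.1895
solve Ax = b  →  x = [67.7664 -64.0216]
‖b‖ = 5.0000, ‖x‖ = 93.2258
with δb = [-0.0011 0.0050], A·Δx = δb → ‖Δx‖ = 0.1184
dividing the unrounded norms, ‖Δx‖/‖x‖ = 0.0013
so the bound overstates the realised error by a factor of ≈ 149.1612 (computed from the unrounded values)


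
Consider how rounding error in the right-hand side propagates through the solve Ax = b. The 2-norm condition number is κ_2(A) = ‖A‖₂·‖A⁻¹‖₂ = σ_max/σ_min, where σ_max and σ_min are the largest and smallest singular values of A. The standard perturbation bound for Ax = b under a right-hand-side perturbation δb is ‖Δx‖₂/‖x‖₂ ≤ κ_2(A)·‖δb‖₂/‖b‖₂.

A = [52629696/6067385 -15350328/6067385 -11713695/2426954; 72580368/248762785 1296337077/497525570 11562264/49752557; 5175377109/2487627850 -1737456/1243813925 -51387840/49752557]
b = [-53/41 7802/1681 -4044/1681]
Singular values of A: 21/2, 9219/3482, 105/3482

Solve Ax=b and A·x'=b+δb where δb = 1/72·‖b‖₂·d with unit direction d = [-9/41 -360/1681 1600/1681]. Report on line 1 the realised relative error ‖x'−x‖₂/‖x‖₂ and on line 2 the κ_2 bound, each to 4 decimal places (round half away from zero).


largest singular value 21/2, smallest 105/3482
condition number: (21/2) ÷ (105/3482) = 348.2000
perturbation bound = 348.2000·1/72 = 4.8361
solve Ax = b  →  x = [-44.6825 14.6061 -87.6919]
‖b‖₂ = 5.3852 and ‖x‖₂ = 99.4974
Δx = A⁻¹·δb where δb = 1/72·5.3852·d; ‖Δx‖ = 2.4803
dividing the unrounded norms, ‖Δx‖/‖x‖ = 0.0249
realised/bound (from unrounded values) ≈ 0.0052

0.0249
4.8361


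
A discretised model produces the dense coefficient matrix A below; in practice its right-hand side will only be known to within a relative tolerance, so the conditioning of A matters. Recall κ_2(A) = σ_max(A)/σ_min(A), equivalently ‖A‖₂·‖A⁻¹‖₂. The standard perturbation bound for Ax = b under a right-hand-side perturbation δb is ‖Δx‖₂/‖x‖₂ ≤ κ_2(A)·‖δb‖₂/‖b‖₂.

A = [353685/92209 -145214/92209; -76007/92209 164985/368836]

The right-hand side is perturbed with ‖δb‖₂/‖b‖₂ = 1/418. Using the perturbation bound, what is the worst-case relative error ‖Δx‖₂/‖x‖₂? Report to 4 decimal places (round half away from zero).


0.1035

form AᵀA = [460666/29929 -767295/119716; -767295/119716 1283449/478864] with trace 8654105/478864 and determinant 83521/478864
λ_max, λ_min = (8654105/478864 ± √74733552550449/229310730496)/2 = 289/16, 289/29929
κ = σ_max/σ_min = (17/4)/(17/173) = 43.2500
bound on ‖Δx‖/‖x‖: κ·ε = 43.2500·1/418 = 0.1035


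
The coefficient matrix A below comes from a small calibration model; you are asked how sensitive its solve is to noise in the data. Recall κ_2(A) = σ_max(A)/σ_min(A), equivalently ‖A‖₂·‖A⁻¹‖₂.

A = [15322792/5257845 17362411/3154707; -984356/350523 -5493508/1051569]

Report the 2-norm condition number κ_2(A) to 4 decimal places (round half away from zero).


319.9500

M = AᵀA = [538410487504/32871503025 605685080392/19722901815; 605685080392/19722901815 681404265217/11833741089]. tr(M)=75712114249/1023680025, det(M)=54700816/1023680025
solving λ² − 75712114249/1023680025·λ + 54700816/1023680025 = 0 gives λ = 1849/25, 29584/40947201
κ = σ_max/σ_min = (43/5)/(172/6399) = 319.9500


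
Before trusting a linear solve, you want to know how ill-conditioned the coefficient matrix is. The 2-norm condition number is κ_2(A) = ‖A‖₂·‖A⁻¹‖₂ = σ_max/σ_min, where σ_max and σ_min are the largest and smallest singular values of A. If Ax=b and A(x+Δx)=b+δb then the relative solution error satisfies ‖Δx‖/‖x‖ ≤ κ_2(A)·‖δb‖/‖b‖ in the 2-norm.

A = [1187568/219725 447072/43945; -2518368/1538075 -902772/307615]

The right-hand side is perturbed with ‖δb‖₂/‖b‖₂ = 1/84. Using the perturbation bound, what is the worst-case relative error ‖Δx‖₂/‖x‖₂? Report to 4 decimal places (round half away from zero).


AᵀA = [120716395776/3785079529 226312030080/3785079529; 226312030080/3785079529 424351702800/3785079529]; tr = 1886048784/13097161, det = 8294400/13097161
eigenvalues of AᵀA: λ = (tr ± √(tr²−4·det))/2 = 144, 57600/13097161
κ_2(A) = √(λ_max/λ_min) = √(144 / (57600/13097161)) = 180.9500
perturbation bound = 180.9500·1/84 = 2.1542

2.1542


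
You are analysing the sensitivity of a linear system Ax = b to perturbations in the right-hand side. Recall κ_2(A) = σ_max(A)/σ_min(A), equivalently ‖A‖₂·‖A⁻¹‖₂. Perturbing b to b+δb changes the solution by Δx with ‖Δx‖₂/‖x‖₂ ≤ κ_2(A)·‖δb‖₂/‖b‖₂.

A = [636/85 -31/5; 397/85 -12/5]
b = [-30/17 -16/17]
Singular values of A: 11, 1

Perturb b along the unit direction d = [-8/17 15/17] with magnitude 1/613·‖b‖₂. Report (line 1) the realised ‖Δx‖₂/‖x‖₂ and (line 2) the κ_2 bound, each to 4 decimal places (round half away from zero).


from the listed singular values, σ₁ = 11, σ_n = 1
κ = σ_max/σ_min = 11/1 = 11.0000
κ_2(A)·‖δb‖/‖b‖ = 0.0179
solve Ax = b  →  x = [-0.1455 0.1091]
‖b‖ = 2.0000, ‖x‖ = 0.1818
Δx = A⁻¹·δb where δb = 1/613·2.0000·d; ‖Δx‖ = 0.0033
dividing the unrounded norms, ‖Δx‖/‖x‖ = 0.0179
tightness: 0.0179 against a bound of 0.0179; the bound is attained (ratio 1)

0.0179
0.0179


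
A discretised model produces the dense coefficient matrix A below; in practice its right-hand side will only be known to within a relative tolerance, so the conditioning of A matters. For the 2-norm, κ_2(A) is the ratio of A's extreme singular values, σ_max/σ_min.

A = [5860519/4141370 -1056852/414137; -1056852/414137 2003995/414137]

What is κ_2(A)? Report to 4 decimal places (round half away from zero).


AᵀA = [505326290449/59345832100 -47358066546/2967291605; -47358066546/2967291605 17761010761/593458321]; tr = 7894212341/205348900, det = 923521/8213956
solving λ² − 7894212341/205348900·λ + 923521/8213956 = 0 gives λ = 961/25, 24025/8213956
σ_max=√(961/25)=(31/5), σ_min=√(24025/8213956)=(155/2866) → κ = 114.6400

114.6400


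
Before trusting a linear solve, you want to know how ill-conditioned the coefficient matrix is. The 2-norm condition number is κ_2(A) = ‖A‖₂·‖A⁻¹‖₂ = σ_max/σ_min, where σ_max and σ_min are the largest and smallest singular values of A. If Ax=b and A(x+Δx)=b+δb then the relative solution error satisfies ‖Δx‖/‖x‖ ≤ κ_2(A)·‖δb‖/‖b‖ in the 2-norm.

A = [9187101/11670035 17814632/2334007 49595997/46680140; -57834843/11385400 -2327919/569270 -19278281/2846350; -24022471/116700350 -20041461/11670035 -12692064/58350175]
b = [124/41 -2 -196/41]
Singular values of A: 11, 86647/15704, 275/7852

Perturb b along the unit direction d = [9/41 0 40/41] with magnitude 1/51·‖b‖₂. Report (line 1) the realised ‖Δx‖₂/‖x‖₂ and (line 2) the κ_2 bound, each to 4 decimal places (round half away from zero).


from the listed singular values, σ₁ = 11, σ_n = 275/7852
κ_2(A) = 11 / (275/7852) = 314.0800
bound on ‖Δx‖/‖x‖: κ·ε = 314.0800·1/51 = 6.1584
solve Ax = b  →  x = [91.3617 0.5133 -68.5359]
‖b‖ = 6.0000, ‖x‖ = 114.2121
re-solving with b+δb shifts x by Δx of norm 3.3591
dividing the unrounded norms, ‖Δx‖/‖x‖ = 0.0294
tightness: 0.0294 against a bound of 6.1584 (unrounded ratio ≈ 0.0048)

0.0294
6.1584


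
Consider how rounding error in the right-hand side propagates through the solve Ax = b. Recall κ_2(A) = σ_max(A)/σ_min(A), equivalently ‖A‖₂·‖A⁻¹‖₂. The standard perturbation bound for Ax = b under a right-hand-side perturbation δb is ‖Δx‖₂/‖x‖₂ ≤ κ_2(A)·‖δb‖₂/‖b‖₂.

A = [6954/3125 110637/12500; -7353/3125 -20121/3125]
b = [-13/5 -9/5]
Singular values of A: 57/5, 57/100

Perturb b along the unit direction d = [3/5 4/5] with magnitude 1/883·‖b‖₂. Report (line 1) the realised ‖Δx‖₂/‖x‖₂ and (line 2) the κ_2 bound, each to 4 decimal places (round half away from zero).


0.0012
0.0227

σ_max = 57/5, σ_min = 57/100
κ_2(A) = (57/5) / (57/100) = 20.0000
bound on ‖Δx‖/‖x‖: κ·ε = 20.0000·1/883 = 0.0227
solve Ax = b  →  x = [5.0281 -1.5579]
2-norm of b is 3.1623; of x, 5.2639
δb = ε·‖b‖·d = [0.0021 0.0029]; solving A·Δx = δb gives ‖Δx‖ = 0.0063
realised ‖Δx‖/‖x‖ = 0.0012
so the bound overstates the realised error by a factor of ≈ 18.9763 (computed from the unrounded values)


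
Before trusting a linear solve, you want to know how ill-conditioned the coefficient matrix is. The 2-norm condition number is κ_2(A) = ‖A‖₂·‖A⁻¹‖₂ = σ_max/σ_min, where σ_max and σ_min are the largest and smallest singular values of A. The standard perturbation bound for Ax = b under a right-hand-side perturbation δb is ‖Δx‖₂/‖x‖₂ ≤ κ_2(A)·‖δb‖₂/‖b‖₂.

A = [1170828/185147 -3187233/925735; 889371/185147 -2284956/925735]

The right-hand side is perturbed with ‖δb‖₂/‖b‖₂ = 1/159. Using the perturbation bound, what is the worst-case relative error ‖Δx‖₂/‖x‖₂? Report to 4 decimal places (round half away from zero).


form AᵀA = [127165822425/2016435977 -67810296960/2016435977; -67810296960/2016435977 36187007337/2016435977] with trace 9608989986/118613881 and determinant 102515625/118613881
λ_max, λ_min = (9608989986/118613881 ± √92284049446470717696/14069252765882161)/2 = 81, 1265625/118613881
κ_2(A) = √(λ_max/λ_min) = √(81 / (1265625/118613881)) = 87.1280
bound on ‖Δx‖/‖x‖: κ·ε = 87.1280·1/159 = 0.5480

0.5480


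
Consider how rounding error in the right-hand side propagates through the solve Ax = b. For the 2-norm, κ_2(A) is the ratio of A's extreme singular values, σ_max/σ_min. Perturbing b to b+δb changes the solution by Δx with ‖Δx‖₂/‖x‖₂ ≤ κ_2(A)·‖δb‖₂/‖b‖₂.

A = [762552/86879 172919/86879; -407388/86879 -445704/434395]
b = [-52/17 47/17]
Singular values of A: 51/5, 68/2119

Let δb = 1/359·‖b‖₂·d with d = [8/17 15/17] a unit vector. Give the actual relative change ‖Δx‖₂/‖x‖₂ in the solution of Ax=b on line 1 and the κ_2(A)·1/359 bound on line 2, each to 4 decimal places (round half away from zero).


0.0115
0.8854

from the listed singular values, σ₁ = 51/5, σ_n = 68/2119
condition number: (51/5) ÷ (68/2119) = 317.8500
perturbation bound = 317.8500·1/359 = 0.8854
solve Ax = b  →  x = [-7.2230 30.3156]
2-norm of b is 4.1231; of x, 31.1642
Δx = A⁻¹·δb where δb = 1/359·4.1231·d; ‖Δx‖ = 0.3579
dividing the unrounded norms, ‖Δx‖/‖x‖ = 0.0115
realised/bound (from unrounded values) ≈ 0.0130


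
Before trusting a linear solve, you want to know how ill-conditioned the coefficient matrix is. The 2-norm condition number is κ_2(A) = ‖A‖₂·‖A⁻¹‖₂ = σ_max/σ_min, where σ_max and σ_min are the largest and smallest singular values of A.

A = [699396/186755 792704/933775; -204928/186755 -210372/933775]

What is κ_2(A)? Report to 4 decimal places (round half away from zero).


M = AᵀA = [21246010000/1395097201 4780200960/1395097201; 4780200960/1395097201 1076217616/1395097201]. tr(M)=13279136/829921, det(M)=6400/829921
eigenvalues of AᵀA: λ = (tr ± √(tr²−4·det))/2 = 16, 400/829921
so κ_2 = √(16 / (400/829921)) = 182.2000

182.2000


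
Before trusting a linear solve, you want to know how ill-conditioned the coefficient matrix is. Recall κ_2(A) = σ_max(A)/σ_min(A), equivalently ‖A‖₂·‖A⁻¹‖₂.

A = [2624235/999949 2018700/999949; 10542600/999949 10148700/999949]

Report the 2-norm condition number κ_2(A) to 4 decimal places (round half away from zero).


42.0500

M = AᵀA = [70215957225/594823321 66800254500/594823321; 66800254500/594823321 63694980000/594823321]. tr(M)=159228225/707281, det(M)=20250000/707281
char-poly roots: 225 and 90000/707281
κ = σ_max/σ_min = 15/(300/841) = 42.0500


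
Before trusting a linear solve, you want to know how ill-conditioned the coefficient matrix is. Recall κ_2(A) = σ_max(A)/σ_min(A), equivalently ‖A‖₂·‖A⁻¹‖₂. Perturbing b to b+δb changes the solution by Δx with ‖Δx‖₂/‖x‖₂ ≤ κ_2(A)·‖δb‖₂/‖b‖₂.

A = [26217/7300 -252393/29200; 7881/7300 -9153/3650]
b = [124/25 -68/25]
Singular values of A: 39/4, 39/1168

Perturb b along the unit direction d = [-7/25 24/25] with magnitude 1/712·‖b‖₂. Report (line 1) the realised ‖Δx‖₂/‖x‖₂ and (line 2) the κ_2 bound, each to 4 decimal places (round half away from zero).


0.0020
0.4101

σ_max = 39/4, σ_min = 39/1168
κ = σ_max/σ_min = (39/4)/(39/1168) = 292.0000
perturbation bound = 292.0000·1/712 = 0.4101
solve Ax = b  →  x = [-110.4221 -46.4536]
‖b‖₂ = 5.6569 and ‖x‖₂ = 119.7956
Δx = A⁻¹·δb where δb = 1/712·5.6569·d; ‖Δx‖ = 0.2379
dividing the unrounded norms, ‖Δx‖/‖x‖ = 0.0020
realised/bound (from unrounded values) ≈ 0.0048


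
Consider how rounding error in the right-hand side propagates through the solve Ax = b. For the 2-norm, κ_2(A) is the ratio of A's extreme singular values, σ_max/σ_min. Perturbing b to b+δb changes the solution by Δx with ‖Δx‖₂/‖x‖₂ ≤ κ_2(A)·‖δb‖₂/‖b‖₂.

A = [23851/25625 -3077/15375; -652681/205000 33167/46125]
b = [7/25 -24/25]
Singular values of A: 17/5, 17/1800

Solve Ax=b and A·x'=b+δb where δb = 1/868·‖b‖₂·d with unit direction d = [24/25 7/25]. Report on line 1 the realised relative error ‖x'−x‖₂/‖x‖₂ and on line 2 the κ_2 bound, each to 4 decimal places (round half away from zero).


largest singular value 17/5, smallest 17/1800
condition number: (17/5) ÷ (17/1800) = 360.0000
κ_2(A)·‖δb‖/‖b‖ = 0.4147
solve Ax = b  →  x = [0.2869 -0.0646]
2-norm of b is 1.0000; of x, 0.2941
Δx = A⁻¹·δb where δb = 1/868·1.0000·d; ‖Δx‖ = 0.1220
relative error = 0.4147
so the bound is sharp here: realised error equals the bound

0.4147
0.4147


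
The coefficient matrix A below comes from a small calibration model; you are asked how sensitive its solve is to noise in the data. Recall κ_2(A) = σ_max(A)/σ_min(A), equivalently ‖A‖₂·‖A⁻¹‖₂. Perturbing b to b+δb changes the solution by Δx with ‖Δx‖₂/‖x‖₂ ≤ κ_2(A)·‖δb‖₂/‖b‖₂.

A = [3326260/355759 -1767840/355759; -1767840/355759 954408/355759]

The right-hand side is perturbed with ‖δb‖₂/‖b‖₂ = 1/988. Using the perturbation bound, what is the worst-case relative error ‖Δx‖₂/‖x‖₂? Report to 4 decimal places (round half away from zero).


form AᵀA = [49097798800/437939329 -26185246080/437939329; -26185246080/437939329 13965926976/437939329] with trace 218213584/1515361 and determinant 230400/1515361
char-poly roots: 144 and 1600/1515361
κ = σ_max/σ_min = 12/(40/1231) = 369.3000
worst-case relative error ≤ 369.3000 × 1/988 = 0.3738

0.3738


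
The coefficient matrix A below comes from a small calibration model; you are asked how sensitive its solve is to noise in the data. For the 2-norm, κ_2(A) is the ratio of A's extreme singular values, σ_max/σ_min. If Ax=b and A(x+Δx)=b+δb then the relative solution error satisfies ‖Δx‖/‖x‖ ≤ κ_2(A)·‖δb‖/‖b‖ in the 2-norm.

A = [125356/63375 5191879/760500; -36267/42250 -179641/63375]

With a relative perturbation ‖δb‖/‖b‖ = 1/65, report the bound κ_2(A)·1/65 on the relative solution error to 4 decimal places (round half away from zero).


3.6000

form AᵀA = [88395461/19012500 454499353/28518750; 454499353/28518750 37399545029/684450000] with trace 324654253/5475600 and determinant 35153041/547560000
eigenvalues of AᵀA: λ = (tr ± √(tr²−4·det))/2 = 5929/100, 5929/5475600
κ_2(A) = √(λ_max/λ_min) = √((5929/100) / (5929/5475600)) = 234.0000
perturbation bound = 234.0000·1/65 = 3.6000


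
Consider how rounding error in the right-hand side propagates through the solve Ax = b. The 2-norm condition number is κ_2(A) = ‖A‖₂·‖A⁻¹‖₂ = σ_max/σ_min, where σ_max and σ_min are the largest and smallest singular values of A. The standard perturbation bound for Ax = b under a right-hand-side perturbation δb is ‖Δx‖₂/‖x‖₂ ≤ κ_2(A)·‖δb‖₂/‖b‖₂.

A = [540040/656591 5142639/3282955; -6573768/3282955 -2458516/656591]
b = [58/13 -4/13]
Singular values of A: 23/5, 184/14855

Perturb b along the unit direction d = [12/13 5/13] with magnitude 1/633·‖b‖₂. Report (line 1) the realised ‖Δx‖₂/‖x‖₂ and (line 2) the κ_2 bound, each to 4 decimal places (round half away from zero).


from the listed singular values, σ₁ = 23/5, σ_n = 184/14855
κ = σ_max/σ_min = (23/5)/(184/14855) = 371.3750
perturbation bound = 371.3750·1/633 = 0.5867
solve Ax = b  →  x = [-284.7379 152.3529]
‖b‖₂ = 4.4721 and ‖x‖₂ = 322.9351
re-solving with b+δb shifts x by Δx of norm 0.5704
dividing the unrounded norms, ‖Δx‖/‖x‖ = 0.0018
so the bound overstates the realised error by a factor of ≈ 332.1682 (computed from the unrounded values)

0.0018
0.5867


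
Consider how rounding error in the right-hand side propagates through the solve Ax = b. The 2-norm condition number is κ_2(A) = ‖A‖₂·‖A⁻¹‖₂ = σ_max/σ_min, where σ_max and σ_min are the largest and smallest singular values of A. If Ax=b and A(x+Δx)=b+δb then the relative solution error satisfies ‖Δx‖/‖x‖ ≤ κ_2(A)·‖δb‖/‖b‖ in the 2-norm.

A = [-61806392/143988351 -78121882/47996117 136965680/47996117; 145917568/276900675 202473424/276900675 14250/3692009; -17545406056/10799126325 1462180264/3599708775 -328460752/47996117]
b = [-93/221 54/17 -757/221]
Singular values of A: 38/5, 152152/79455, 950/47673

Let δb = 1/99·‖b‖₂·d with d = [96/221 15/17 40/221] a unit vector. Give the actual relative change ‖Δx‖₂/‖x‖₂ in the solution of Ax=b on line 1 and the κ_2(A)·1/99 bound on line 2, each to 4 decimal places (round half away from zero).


0.0237
3.8524

largest singular value 38/5, smallest 950/47673
condition number: (38/5) ÷ (950/47673) = 381.3840
bound on ‖Δx‖/‖x‖: κ·ε = 381.3840·1/99 = 3.8524
solve Ax = b  →  x = [-77.3237 59.9511 22.4163]
‖b‖ = 4.6904, ‖x‖ = 100.3772
δb = ε·‖b‖·d = [0.0206 0.0418 0.0086]; solving A·Δx = δb gives ‖Δx‖ = 2.3775
realised ‖Δx‖/‖x‖ = 0.0237
tightness: 0.0237 against a bound of 3.8524 (unrounded ratio ≈ 0.0061)


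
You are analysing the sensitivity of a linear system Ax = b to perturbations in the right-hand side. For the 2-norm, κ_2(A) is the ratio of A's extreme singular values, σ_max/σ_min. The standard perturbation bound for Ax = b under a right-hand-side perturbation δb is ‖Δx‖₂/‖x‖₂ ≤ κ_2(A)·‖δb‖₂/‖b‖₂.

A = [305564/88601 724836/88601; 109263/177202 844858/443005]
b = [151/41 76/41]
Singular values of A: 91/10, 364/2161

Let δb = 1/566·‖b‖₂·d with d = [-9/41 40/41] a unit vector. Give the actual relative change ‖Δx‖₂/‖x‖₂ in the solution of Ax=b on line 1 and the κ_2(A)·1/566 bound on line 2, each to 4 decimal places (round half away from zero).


σ_max = 91/10, σ_min = 364/2161
κ = σ_max/σ_min = (91/10)/(364/2161) = 54.0250
worst-case relative error ≤ 54.0250 × 1/566 = 0.0955
solve Ax = b  →  x = [-5.3111 2.6891]
‖b‖ = 4.1231, ‖x‖ = 5.9531
Δx = A⁻¹·δb where δb = 1/566·4.1231·d; ‖Δx‖ = 0.0432
realised ‖Δx‖/‖x‖ = 0.0073
tightness: 0.0073 against a bound of 0.0955 (unrounded ratio ≈ 0.0761)

0.0073
0.0955


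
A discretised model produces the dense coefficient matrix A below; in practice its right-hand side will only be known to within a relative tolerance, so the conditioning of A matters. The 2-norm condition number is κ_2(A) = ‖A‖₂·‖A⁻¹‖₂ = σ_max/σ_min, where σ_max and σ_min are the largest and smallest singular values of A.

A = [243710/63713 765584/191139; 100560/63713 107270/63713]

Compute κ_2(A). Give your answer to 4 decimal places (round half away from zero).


304.2000

M = AᵀA = [411283300/24019801 1295512960/72059403; 1295512960/72059403 4080949924/216178209]. tr(M)=9253864/257049, det(M)=400/28561
char-poly roots: 36 and 100/257049
κ = σ_max/σ_min = 6/(10/507) = 304.2000


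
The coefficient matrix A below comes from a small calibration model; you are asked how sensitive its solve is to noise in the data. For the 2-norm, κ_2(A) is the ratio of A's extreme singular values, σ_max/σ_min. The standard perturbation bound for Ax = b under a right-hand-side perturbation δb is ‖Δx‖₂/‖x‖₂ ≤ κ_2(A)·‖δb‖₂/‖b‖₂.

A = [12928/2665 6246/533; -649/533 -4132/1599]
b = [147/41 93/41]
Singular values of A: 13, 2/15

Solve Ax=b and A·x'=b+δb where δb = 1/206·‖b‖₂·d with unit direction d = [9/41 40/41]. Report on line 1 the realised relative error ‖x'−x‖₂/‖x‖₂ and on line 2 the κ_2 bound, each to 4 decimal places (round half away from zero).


0.0069
0.4733

largest singular value 13, smallest 2/15
κ_2(A) = 13 / (2/15) = 97.5000
worst-case relative error ≤ 97.5000 × 1/206 = 0.4733
solve Ax = b  →  x = [-20.6805 8.8669]
‖b‖₂ = 4.2426 and ‖x‖₂ = 22.5012
re-solving with b+δb shifts x by Δx of norm 0.1545
realised ‖Δx‖/‖x‖ = 0.0069
tightness: 0.0069 against a bound of 0.4733 (unrounded ratio ≈ 0.0145)


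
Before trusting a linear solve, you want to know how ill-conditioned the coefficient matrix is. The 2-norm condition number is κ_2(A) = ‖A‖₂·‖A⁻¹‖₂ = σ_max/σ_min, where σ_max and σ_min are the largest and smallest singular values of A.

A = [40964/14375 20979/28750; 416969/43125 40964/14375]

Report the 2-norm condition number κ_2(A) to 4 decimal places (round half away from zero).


form AᵀA = [60468989/595125 5878334/198375; 5878334/198375 2288741/264500] with trace 2099797/19044 and determinant 2401/2116
eigenvalues of AᵀA: λ = (tr ± √(tr²−4·det))/2 = 441/4, 49/4761
so κ_2 = √((441/4) / (49/4761)) = 103.5000

103.5000


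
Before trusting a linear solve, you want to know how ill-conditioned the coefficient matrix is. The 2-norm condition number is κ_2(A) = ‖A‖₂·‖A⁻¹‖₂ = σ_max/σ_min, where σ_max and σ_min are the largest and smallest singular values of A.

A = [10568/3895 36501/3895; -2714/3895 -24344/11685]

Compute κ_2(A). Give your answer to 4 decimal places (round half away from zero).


114.0000

M = AᵀA = [14164/1805 145544/5415; 145544/5415 1497149/16245]. tr(M)=324925/3249, det(M)=2500/3249
char-poly roots: 100 and 25/3249
κ = σ_max/σ_min = 10/(5/57) = 114.0000


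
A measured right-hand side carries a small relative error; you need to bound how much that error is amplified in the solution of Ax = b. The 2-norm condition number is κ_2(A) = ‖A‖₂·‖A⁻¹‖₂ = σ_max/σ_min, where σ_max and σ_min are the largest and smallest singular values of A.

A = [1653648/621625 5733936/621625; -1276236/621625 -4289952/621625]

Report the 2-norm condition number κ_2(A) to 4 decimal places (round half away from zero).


248.6500

form AᵀA = [174533201424/15456705625 598276119168/15456705625; 598276119168/15456705625 2051268408576/15456705625] with trace 3561282576/24730729 and determinant 8294400/24730729
solving λ² − 3561282576/24730729·λ + 8294400/24730729 = 0 gives λ = 144, 57600/24730729
σ_max=√144=12, σ_min=√(57600/24730729)=(240/4973) → κ = 248.6500


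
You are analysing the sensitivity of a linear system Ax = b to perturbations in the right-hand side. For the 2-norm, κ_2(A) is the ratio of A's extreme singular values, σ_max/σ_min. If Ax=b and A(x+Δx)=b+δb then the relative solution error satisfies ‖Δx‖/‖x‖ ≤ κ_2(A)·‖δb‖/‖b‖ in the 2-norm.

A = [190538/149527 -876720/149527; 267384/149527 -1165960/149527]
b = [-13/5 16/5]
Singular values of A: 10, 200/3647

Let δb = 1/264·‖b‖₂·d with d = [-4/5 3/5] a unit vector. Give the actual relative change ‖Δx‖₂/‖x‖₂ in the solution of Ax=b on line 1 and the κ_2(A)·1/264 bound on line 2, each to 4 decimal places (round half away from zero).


0.0039
0.6907

from the listed singular values, σ₁ = 10, σ_n = 200/3647
κ_2(A) = 10 / (200/3647) = 182.3500
perturbation bound = 182.3500·1/264 = 0.6907
solve Ax = b  →  x = [71.1829 15.9137]
‖b‖ = 4.1231, ‖x‖ = 72.9401
re-solving with b+δb shifts x by Δx of norm 0.2848
relative error = 0.0039
so the bound overstates the realised error by a factor of ≈ 176.9057 (computed from the unrounded values)


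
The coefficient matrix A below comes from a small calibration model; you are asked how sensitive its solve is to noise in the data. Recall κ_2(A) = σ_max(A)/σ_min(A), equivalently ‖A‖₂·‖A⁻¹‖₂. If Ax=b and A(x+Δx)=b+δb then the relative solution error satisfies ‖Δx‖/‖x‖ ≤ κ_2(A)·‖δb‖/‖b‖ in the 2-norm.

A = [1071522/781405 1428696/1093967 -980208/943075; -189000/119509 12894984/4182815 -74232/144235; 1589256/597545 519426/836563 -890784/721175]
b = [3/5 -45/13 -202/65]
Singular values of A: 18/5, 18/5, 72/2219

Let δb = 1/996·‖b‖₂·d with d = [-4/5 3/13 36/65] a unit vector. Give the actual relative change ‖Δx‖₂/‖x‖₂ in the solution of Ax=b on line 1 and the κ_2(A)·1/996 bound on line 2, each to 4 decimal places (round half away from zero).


0.0016
0.1114

largest singular value 18/5, smallest 72/2219
condition number: (18/5) ÷ (72/2219) = 110.9500
worst-case relative error ≤ 110.9500 × 1/996 = 0.1114
solve Ax = b  →  x = [-31.6564 -30.9162 -81.1887]
2-norm of b is 4.6904; of x, 92.4638
δb = ε·‖b‖·d = [-0.0038 0.0011 0.0026]; solving A·Δx = δb gives ‖Δx‖ = 0.1451
dividing the unrounded norms, ‖Δx‖/‖x‖ = 0.0016
so the bound overstates the realised error by a factor of ≈ 70.9680 (computed from the unrounded values)


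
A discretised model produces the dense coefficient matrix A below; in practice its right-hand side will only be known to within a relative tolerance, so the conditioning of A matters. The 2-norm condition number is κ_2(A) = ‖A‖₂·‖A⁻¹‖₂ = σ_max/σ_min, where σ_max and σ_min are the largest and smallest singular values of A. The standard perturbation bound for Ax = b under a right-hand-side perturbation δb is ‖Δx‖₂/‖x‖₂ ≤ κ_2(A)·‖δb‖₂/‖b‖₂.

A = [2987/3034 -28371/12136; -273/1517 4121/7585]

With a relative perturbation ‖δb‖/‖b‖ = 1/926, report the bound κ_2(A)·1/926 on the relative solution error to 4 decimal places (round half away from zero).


form AᵀA = [5485/5476 -262773/109520; -262773/109520 12617329/2190400] with trace 14811329/2190400 and determinant 28561/2190400
char-poly roots: 169/25 and 169/87616
κ_2(A) = √(λ_max/λ_min) = √((169/25) / (169/87616)) = 59.2000
perturbation bound = 59.2000·1/926 = 0.0639

0.0639


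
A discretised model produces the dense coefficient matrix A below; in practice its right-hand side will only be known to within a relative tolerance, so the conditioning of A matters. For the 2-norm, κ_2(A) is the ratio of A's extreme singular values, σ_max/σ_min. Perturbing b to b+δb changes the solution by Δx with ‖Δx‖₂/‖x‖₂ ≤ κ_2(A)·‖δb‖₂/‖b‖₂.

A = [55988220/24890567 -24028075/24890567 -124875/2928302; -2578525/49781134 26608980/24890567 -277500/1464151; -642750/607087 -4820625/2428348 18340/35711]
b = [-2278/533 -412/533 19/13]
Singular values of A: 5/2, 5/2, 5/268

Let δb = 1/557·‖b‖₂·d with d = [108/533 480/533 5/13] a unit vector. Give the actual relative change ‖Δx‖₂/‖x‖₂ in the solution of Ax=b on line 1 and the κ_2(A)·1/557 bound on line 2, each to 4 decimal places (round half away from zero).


0.0082
0.2406

σ_max = 5/2, σ_min = 5/268
κ = σ_max/σ_min = (5/2)/(5/268) = 134.0000
perturbation bound = 134.0000·1/557 = 0.2406
solve Ax = b  →  x = [-7.3159 -10.3174 -52.1171]
2-norm of b is 4.5826; of x, 53.6298
with δb = [0.0017 0.0074 0.0032], A·Δx = δb → ‖Δx‖ = 0.4410
relative error = 0.0082
tightness: 0.0082 against a bound of 0.2406 (unrounded ratio ≈ 0.0342)


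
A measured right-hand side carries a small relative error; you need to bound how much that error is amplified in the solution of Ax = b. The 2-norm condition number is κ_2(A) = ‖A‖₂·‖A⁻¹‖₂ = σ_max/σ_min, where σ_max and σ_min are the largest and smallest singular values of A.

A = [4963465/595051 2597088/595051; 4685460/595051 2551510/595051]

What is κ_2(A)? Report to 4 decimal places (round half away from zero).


120.7000

AᵀA = [55397764825/421029361 29542869720/421029361; 29542869720/421029361 15761081284/421029361]; tr = 246224381/1456849, det = 2856100/1456849
char-poly roots: 169 and 16900/1456849
so κ_2 = √(169 / (16900/1456849)) = 120.7000


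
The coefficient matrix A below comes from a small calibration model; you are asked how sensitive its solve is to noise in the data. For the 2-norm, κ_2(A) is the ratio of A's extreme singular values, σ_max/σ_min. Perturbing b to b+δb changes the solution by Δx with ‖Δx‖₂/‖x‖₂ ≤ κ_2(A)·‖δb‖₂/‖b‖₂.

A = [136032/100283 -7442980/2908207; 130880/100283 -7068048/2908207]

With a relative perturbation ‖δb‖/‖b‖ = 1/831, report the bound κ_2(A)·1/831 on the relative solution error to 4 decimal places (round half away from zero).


AᵀA = [35634279424/10056680089 -66812054400/10056680089; -66812054400/10056680089 125273785744/10056680089]; tr = 556775312/34798201, det = 65536/34798201
λ_max, λ_min = (556775312/34798201 ± √309989625913094400/1210914792836401)/2 = 16, 4096/34798201
κ = σ_max/σ_min = 4/(64/5899) = 368.6875
κ_2(A)·‖δb‖/‖b‖ = 0.4437

0.4437


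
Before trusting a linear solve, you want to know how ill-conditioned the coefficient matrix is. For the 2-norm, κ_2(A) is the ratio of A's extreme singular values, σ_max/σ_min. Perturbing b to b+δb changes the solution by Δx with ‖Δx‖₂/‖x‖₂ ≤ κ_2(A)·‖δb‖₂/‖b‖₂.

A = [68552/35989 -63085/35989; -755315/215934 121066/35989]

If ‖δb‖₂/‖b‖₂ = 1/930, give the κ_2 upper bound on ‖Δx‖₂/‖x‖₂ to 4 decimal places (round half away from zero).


0.1177

AᵀA = [2559440521/161340804 -203097895/13445067; -203097895/13445067 64486829/4481689]; tr = 5803765/191844, det = 14641/191844
λ_max, λ_min = (5803765/191844 ± √33672453023209/36804120336)/2 = 121/4, 121/47961
κ_2(A) = √(λ_max/λ_min) = √((121/4) / (121/47961)) = 109.5000
worst-case relative error ≤ 109.5000 × 1/930 = 0.1177


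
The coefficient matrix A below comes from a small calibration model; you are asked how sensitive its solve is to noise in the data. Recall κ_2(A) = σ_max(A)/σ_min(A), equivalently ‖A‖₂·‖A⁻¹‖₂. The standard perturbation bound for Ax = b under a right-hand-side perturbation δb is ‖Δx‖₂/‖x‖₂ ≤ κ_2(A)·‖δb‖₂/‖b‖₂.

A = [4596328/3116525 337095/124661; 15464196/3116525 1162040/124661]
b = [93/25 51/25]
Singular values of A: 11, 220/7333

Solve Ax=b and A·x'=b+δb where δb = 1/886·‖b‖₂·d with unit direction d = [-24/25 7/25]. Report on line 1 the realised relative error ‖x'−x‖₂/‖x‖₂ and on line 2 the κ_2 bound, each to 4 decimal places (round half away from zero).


0.0016
0.4138

largest singular value 11, smallest 220/7333
κ_2(A) = 11 / (220/7333) = 366.6500
bound on ‖Δx‖/‖x‖: κ·ε = 366.6500·1/886 = 0.4138
solve Ax = b  →  x = [88.3596 -46.8160]
2-norm of b is 4.2426; of x, 99.9958
re-solving with b+δb shifts x by Δx of norm 0.1596
relative error = 0.0016
tightness: 0.0016 against a bound of 0.4138 (unrounded ratio ≈ 0.0039)


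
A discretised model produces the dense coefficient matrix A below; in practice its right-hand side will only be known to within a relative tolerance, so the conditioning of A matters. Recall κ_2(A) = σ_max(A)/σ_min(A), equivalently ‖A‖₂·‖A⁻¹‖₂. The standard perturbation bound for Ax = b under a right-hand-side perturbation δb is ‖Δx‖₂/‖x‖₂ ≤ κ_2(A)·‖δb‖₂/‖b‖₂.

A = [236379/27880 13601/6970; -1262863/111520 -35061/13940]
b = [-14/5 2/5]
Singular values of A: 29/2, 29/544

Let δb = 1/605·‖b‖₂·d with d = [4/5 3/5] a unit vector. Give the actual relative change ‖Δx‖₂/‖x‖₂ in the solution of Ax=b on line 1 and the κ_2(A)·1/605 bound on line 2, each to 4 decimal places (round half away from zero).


0.0023
0.4496

largest singular value 29/2, smallest 29/544
condition number: (29/2) ÷ (29/544) = 272.0000
κ_2(A)·‖δb‖/‖b‖ = 0.4496
solve Ax = b  →  x = [8.1009 -36.6325]
‖b‖ = 2.8284, ‖x‖ = 37.5175
re-solving with b+δb shifts x by Δx of norm 0.0877
realised ‖Δx‖/‖x‖ = 0.0023
tightness: 0.0023 against a bound of 0.4496 (unrounded ratio ≈ 0.0052)


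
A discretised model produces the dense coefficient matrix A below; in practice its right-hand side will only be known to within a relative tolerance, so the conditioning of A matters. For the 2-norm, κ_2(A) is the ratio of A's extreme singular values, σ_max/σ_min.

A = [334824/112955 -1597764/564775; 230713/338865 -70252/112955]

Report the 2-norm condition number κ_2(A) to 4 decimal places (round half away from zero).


213.7500

AᵀA = [631881313/68310225 -1002944348/113850375; -1002944348/113850375 1592048416/189750625]; tr = 35821009/2030625, det = 38416/5640625
eigenvalues of AᵀA: λ = (tr ± √(tr²−4·det))/2 = 441/25, 784/2030625
κ_2(A) = √(λ_max/λ_min) = √((441/25) / (784/2030625)) = 213.7500


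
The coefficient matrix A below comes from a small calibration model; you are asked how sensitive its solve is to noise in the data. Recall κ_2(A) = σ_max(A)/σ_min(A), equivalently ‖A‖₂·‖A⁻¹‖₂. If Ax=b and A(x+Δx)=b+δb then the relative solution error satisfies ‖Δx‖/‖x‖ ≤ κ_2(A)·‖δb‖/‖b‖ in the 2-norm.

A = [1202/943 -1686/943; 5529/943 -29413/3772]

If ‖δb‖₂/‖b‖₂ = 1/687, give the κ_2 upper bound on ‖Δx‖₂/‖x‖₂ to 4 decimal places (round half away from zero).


M = AᵀA = [19045/529 -101565/2116; -101565/2116 541705/8464]. tr(M)=846425/8464, det(M)=625/2116
eigenvalues of AᵀA: λ = (tr ± √(tr²−4·det))/2 = 100, 25/8464
σ_max=√100=10, σ_min=√(25/8464)=(5/92) → κ = 184.0000
bound on ‖Δx‖/‖x‖: κ·ε = 184.0000·1/687 = 0.2678

0.2678
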